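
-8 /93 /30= -4 /1395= -0.00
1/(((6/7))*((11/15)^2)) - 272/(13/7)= -453943/3146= -144.29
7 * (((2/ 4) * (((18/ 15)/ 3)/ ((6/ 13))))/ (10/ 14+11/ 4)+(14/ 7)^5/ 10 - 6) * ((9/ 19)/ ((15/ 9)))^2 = -6620292/ 4377125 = -1.51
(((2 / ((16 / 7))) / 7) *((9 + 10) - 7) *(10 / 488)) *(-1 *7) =-105 / 488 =-0.22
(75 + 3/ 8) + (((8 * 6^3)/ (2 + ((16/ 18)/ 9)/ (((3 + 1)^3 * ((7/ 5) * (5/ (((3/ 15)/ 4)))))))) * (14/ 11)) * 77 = 123012510363/ 1451528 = 84746.91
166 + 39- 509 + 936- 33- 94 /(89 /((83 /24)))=635831 /1068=595.35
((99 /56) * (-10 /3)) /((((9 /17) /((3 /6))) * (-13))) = 935 /2184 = 0.43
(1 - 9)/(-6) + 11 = 37/3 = 12.33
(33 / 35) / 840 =11 / 9800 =0.00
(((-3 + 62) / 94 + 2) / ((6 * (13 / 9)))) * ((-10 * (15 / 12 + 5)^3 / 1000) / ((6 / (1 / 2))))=-11875 / 192512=-0.06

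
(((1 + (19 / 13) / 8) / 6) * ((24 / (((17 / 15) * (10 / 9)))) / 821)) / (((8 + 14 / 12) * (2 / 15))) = 29889 / 7983404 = 0.00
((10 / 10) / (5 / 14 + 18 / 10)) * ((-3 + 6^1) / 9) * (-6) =-140 / 151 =-0.93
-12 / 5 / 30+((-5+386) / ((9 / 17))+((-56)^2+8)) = 289769 / 75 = 3863.59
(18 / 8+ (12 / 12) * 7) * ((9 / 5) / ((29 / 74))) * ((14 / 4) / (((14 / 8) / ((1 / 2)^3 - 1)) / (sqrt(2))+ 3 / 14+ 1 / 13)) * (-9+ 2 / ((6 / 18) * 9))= 693282135 / 3679462+ 1190352345 * sqrt(2) / 1839731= 1103.45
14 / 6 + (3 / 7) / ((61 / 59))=3520 / 1281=2.75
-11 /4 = -2.75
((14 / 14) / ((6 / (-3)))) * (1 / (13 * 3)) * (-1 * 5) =5 / 78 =0.06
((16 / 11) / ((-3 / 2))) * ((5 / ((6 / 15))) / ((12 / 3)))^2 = -625 / 66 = -9.47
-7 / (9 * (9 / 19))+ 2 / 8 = -451 / 324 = -1.39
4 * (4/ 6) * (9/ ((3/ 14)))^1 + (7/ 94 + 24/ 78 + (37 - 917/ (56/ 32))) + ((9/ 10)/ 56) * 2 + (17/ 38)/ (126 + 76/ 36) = -1403877751127/ 3747849560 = -374.58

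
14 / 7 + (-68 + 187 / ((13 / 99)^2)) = 1821633 / 169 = 10778.89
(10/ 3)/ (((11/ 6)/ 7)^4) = 708.44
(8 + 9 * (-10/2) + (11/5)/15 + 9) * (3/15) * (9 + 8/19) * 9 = -1121793/2375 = -472.33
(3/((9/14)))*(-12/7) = -8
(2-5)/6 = -1/2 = -0.50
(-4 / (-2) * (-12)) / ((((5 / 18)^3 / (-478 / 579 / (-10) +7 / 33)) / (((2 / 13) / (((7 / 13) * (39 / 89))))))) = -25977314304 / 120745625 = -215.14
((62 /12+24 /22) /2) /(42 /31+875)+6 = 3075581 /512292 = 6.00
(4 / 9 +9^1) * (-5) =-425 / 9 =-47.22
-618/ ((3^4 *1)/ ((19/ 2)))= -72.48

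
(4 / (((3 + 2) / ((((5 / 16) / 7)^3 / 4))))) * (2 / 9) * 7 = 25 / 903168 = 0.00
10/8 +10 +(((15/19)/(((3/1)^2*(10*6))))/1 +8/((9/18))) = 27.25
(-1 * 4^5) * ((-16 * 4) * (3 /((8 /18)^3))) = 2239488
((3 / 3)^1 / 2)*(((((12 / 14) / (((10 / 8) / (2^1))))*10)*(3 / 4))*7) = 36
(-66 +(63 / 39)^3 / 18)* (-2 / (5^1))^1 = 57795 / 2197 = 26.31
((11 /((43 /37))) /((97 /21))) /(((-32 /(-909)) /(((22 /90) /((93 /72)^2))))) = 170922906 /20041655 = 8.53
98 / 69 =1.42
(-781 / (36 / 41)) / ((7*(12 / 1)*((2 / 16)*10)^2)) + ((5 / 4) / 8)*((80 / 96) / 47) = -96279793 / 14212800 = -6.77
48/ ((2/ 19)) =456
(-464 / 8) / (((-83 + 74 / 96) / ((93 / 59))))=1.11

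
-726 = -726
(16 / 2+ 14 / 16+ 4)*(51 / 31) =5253 / 248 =21.18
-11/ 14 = -0.79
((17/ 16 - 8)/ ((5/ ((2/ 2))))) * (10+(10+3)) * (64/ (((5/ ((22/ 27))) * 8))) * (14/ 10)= -65527/ 1125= -58.25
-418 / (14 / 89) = -18601 / 7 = -2657.29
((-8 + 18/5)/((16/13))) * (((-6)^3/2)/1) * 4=7722/5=1544.40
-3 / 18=-1 / 6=-0.17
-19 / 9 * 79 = -1501 / 9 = -166.78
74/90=37/45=0.82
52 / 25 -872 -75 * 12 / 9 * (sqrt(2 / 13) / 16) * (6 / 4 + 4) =-21748 / 25 -275 * sqrt(26) / 104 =-883.40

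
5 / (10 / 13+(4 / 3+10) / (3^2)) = 1755 / 712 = 2.46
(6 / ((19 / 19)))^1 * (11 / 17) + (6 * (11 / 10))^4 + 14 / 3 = 60754471 / 31875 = 1906.02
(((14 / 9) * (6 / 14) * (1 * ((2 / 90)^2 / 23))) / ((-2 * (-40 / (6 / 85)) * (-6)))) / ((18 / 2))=-1 / 4275585000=-0.00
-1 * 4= -4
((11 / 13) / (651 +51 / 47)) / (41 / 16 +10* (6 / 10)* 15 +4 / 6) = 0.00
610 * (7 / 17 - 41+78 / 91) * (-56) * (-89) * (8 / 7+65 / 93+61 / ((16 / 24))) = -41593275008960 / 3689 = -11274945787.19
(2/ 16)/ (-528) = -1/ 4224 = -0.00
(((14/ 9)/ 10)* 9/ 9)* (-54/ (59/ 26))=-1092/ 295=-3.70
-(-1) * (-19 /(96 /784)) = -155.17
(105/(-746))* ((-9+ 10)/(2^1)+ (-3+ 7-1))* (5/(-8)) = 3675/11936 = 0.31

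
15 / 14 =1.07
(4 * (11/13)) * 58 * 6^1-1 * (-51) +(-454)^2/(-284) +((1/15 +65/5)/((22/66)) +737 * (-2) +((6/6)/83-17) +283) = -254993961/383045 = -665.70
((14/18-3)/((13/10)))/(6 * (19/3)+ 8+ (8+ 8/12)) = -50/1599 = -0.03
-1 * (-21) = 21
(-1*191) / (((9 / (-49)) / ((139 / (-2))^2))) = 180825239 / 36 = 5022923.31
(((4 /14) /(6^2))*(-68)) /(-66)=17 /2079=0.01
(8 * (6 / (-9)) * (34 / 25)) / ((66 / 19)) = -5168 / 2475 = -2.09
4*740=2960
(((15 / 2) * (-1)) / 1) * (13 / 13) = -15 / 2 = -7.50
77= 77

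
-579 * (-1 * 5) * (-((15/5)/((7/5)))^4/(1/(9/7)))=-1319034375/16807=-78481.25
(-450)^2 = 202500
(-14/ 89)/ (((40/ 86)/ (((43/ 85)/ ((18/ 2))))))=-12943/ 680850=-0.02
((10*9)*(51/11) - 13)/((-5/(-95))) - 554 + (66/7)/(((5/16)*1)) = 2755581/385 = 7157.35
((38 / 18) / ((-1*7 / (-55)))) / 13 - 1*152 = -123443 / 819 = -150.72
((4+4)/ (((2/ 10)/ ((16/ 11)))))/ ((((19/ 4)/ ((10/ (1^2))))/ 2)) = 51200/ 209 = 244.98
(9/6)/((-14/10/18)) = -135/7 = -19.29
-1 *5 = -5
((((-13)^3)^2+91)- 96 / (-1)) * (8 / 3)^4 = 244091056.99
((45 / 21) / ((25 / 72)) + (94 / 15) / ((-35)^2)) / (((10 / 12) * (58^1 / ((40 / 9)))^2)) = 3631808 / 83448225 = 0.04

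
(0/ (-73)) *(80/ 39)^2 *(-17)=0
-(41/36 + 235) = -8501/36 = -236.14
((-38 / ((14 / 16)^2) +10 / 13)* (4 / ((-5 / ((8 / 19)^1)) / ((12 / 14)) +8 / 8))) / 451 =5976192 / 177256079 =0.03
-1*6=-6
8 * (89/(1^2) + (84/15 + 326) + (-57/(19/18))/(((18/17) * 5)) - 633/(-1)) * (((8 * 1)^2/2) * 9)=12019968/5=2403993.60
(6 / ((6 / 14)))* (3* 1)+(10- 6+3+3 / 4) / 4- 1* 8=575 / 16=35.94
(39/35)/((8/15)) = 117/56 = 2.09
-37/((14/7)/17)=-314.50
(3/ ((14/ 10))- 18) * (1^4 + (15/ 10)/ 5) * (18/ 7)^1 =-12987/ 245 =-53.01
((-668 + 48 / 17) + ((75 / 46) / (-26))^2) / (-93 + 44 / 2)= 16175048503 / 1726512112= 9.37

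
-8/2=-4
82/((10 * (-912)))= -41/4560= -0.01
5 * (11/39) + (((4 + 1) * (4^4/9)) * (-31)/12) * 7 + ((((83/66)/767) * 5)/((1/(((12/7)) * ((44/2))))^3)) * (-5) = -33877200925/7103187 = -4769.30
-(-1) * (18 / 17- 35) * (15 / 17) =-8655 / 289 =-29.95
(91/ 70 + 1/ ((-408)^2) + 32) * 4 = 133.20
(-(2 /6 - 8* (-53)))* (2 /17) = -2546 /51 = -49.92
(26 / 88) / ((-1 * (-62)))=13 / 2728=0.00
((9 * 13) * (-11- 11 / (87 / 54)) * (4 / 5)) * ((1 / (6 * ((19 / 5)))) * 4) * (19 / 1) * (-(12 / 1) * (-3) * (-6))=34841664 / 29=1201436.69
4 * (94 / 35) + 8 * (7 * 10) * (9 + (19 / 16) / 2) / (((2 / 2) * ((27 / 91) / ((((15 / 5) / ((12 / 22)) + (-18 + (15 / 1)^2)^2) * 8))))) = 5866408226002 / 945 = 6207839392.59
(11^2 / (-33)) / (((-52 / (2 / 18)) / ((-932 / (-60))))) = 2563 / 21060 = 0.12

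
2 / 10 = 1 / 5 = 0.20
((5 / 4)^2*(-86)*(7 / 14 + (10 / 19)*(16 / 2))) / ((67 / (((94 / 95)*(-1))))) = 1808795 / 193496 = 9.35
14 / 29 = 0.48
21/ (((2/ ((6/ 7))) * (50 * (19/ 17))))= 0.16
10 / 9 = 1.11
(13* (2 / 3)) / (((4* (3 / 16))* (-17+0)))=-0.68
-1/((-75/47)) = 47/75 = 0.63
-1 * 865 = -865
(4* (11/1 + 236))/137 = 988/137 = 7.21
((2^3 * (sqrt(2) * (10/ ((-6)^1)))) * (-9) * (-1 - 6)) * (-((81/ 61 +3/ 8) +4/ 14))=101895 * sqrt(2)/ 61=2362.32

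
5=5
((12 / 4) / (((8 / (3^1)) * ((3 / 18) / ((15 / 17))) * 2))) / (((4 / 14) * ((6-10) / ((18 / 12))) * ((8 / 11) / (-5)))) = 467775 / 17408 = 26.87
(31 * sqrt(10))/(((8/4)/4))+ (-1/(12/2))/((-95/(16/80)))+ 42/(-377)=-119323/1074450+ 62 * sqrt(10)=195.95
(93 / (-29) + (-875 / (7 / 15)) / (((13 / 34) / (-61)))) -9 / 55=6202486362 / 20735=299131.24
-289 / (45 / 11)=-3179 / 45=-70.64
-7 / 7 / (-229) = 1 / 229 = 0.00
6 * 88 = 528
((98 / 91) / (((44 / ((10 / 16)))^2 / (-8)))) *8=-175 / 12584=-0.01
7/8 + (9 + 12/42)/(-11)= 19/616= 0.03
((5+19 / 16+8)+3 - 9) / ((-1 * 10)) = -131 / 160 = -0.82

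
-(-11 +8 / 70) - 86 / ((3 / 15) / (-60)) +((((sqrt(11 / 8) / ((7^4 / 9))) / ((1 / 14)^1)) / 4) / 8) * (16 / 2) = 9 * sqrt(22) / 2744 +903381 / 35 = 25810.90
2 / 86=0.02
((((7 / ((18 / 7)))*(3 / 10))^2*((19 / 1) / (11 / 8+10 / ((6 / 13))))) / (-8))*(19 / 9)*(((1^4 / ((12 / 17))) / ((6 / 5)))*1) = -2104991 / 12286080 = -0.17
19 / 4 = 4.75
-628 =-628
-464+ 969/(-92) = -43657/92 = -474.53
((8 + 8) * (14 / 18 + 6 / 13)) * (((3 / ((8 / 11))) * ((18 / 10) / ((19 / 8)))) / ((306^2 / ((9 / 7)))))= 1276 / 1499043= 0.00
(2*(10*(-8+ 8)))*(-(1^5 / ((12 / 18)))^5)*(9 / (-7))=0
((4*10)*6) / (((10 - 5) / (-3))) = -144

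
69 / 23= 3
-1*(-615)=615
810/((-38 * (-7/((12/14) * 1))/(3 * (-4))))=-29160/931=-31.32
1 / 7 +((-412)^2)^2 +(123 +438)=201691182680 / 7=28813026097.14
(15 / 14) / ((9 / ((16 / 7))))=40 / 147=0.27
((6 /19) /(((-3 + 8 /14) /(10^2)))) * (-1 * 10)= 42000 /323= 130.03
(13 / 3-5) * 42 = -28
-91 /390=-7 /30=-0.23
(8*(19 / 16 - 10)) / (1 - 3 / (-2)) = -141 / 5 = -28.20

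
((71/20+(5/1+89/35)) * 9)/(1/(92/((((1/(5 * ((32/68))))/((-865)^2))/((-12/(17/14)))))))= -46182266683200/289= -159800230737.72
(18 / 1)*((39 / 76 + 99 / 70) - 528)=-12594177 / 1330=-9469.31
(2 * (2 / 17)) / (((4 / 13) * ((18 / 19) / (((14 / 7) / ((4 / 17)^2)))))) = 4199 / 144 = 29.16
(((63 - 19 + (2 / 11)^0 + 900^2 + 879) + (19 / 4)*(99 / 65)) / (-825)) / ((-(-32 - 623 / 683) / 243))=-3888139553361 / 535749500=-7257.38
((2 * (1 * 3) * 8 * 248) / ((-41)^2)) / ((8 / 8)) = 11904 / 1681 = 7.08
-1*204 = -204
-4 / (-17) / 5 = 4 / 85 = 0.05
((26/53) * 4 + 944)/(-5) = -50136/265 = -189.19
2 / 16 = 1 / 8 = 0.12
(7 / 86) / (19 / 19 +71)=7 / 6192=0.00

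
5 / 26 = 0.19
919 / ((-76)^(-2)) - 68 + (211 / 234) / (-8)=9936718061 / 1872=5308075.89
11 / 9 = 1.22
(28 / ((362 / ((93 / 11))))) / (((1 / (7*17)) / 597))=92497986 / 1991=46458.05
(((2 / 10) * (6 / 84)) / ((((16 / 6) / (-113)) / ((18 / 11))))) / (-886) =3051 / 2728880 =0.00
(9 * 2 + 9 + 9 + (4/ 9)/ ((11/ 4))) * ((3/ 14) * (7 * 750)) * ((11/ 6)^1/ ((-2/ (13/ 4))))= -1454375/ 12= -121197.92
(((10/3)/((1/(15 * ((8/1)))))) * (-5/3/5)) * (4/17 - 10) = 66400/51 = 1301.96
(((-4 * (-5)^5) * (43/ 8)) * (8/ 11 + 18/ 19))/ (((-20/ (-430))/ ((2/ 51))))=1011171875/ 10659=94865.55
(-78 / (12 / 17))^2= 48841 / 4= 12210.25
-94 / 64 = -47 / 32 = -1.47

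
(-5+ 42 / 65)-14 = -1193 / 65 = -18.35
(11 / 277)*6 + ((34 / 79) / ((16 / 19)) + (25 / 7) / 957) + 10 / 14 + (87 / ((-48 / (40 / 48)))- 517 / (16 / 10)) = -1515986179907 / 4691014944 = -323.17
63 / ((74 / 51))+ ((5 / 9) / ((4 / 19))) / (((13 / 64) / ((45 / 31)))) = 1857239 / 29822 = 62.28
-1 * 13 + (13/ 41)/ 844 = -449839/ 34604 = -13.00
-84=-84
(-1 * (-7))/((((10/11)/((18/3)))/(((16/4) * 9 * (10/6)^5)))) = 192500/9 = 21388.89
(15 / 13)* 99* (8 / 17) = 53.76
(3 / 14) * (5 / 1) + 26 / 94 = 887 / 658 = 1.35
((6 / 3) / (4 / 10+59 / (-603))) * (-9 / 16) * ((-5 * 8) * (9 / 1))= 1221075 / 911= 1340.37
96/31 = 3.10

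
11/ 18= 0.61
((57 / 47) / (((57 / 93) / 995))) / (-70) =-18507 / 658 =-28.13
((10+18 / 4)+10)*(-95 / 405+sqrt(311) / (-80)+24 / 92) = -4.76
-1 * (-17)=17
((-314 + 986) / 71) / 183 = 224 / 4331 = 0.05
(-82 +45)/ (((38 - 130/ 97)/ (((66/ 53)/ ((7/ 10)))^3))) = -257955786000/ 45396616979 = -5.68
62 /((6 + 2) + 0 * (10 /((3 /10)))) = 31 /4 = 7.75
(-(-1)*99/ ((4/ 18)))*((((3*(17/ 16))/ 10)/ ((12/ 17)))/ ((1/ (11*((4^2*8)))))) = 2832489/ 10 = 283248.90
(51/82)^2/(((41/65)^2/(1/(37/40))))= 109892250/104553157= 1.05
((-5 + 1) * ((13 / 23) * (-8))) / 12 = 104 / 69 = 1.51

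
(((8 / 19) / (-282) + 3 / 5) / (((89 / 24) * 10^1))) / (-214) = -0.00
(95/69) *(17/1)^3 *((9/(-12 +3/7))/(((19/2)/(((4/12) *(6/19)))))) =-58.29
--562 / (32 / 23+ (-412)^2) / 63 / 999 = 6463 / 122857555464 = 0.00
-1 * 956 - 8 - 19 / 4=-968.75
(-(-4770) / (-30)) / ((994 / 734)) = -58353 / 497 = -117.41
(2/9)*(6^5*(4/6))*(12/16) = 864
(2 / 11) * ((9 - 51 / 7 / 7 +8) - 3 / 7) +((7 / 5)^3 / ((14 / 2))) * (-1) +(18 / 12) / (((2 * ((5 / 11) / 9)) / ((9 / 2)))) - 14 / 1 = 29783387 / 539000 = 55.26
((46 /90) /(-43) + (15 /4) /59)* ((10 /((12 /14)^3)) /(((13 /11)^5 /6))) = 1303509913321 /610396780968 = 2.14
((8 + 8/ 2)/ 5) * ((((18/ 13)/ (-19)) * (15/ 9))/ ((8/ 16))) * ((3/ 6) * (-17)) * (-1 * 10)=-12240/ 247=-49.55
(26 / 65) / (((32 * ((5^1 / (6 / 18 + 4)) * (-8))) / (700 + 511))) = -15743 / 9600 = -1.64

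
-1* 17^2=-289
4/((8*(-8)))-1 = -17/16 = -1.06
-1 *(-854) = 854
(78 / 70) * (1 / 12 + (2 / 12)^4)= 1417 / 15120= 0.09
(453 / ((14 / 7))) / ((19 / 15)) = 6795 / 38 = 178.82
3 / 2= 1.50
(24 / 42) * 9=36 / 7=5.14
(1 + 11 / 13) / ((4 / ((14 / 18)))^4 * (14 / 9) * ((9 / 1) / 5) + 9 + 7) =5145 / 5503342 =0.00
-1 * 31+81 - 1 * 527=-477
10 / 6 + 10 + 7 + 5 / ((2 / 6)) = 101 / 3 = 33.67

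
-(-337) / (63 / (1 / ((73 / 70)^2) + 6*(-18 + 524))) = 5453921728 / 335727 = 16245.11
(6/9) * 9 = 6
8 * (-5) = -40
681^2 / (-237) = -1956.80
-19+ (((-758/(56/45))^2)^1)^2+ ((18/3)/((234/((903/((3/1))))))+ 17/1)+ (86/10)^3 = 412459695702214061963/2996448000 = 137649542292.15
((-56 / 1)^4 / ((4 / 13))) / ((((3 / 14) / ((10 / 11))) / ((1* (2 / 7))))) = 1278484480 / 33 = 38741953.94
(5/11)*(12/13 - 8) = -460/143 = -3.22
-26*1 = -26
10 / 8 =5 / 4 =1.25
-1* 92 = -92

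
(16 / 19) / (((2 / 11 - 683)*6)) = -88 / 428127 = -0.00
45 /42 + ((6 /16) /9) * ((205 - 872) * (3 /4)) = -4429 /224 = -19.77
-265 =-265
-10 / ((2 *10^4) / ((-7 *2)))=7 / 1000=0.01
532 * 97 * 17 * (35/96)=319837.29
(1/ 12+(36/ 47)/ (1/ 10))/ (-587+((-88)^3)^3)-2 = -356987614702961568647/ 178493807351480782140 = -2.00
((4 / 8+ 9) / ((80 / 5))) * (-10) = -5.94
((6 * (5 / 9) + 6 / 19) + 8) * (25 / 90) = 1660 / 513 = 3.24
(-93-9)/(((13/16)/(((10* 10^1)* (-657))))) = 107222400/13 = 8247876.92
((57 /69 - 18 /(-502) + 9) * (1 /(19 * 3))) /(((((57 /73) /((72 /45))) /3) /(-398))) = -13233051056 /31260795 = -423.31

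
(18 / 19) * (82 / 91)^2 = 121032 / 157339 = 0.77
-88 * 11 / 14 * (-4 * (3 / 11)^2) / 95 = 144 / 665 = 0.22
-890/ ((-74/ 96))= 1154.59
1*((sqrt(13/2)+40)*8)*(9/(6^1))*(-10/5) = -960 - 12*sqrt(26) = -1021.19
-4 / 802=-2 / 401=-0.00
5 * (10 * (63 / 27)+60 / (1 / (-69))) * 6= -123500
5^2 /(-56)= -25 /56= -0.45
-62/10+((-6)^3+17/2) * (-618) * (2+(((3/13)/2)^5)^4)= 25554243963156034337055368547306119/99640744476047045761700986880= 256463.80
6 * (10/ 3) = 20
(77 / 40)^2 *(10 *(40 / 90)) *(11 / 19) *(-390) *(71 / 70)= -8599591 / 2280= -3771.75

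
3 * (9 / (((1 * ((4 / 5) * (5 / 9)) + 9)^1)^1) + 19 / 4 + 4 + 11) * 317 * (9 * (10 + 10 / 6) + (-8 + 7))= 174046314 / 85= 2047603.69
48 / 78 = 8 / 13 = 0.62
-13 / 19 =-0.68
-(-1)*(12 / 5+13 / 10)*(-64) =-1184 / 5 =-236.80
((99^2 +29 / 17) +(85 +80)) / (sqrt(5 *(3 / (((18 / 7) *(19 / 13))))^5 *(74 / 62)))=2202185196 *sqrt(59494890) / 2369980795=7167.19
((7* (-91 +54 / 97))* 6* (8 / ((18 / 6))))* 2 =-1965152 / 97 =-20259.30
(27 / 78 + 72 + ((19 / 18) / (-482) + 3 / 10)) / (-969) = -40966837 / 546457860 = -0.07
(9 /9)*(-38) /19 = -2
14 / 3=4.67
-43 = -43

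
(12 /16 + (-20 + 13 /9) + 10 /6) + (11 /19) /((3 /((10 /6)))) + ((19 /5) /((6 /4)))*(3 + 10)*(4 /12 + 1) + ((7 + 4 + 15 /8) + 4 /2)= 97969 /2280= 42.97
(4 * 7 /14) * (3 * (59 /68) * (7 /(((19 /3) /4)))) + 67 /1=29075 /323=90.02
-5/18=-0.28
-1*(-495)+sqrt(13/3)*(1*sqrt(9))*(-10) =495-10*sqrt(39) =432.55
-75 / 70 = -1.07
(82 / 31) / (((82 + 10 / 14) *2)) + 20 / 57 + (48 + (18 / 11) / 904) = 48.37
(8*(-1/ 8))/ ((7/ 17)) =-17/ 7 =-2.43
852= 852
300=300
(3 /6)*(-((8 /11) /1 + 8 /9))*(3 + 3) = -160 /33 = -4.85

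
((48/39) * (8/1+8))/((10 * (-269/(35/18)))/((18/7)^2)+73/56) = -129024/1362283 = -0.09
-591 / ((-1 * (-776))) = -591 / 776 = -0.76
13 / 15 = 0.87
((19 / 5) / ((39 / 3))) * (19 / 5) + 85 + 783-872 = -2.89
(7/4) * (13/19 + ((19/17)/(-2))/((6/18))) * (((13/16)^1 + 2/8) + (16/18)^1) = -1260847/372096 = -3.39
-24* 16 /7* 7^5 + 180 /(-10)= -922002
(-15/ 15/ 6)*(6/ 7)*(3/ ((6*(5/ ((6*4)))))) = -12/ 35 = -0.34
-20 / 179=-0.11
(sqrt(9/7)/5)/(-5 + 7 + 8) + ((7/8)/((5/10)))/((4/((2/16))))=3 *sqrt(7)/350 + 7/128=0.08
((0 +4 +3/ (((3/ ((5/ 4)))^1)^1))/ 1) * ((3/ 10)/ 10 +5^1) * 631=16663.13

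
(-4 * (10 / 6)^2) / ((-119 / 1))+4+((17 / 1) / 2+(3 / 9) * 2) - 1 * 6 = 15551 / 2142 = 7.26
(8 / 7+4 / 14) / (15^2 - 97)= 5 / 448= 0.01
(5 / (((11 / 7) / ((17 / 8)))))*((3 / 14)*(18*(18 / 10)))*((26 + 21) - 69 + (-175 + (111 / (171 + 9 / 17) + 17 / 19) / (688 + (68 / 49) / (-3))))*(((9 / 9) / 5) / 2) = -6250917127551 / 6759427840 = -924.77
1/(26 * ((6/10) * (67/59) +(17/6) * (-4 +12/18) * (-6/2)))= 885/667628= 0.00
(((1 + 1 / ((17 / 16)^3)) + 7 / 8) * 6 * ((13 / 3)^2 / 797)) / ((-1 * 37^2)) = -0.00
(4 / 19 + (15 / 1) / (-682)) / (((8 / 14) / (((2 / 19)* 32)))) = 136808 / 123101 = 1.11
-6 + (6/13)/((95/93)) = -6852/1235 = -5.55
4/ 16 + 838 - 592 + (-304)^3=-112376871/ 4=-28094217.75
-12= -12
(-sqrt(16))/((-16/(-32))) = -8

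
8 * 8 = 64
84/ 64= 21/ 16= 1.31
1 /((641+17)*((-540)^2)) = 1 /191872800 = 0.00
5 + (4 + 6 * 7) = 51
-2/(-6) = 1/3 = 0.33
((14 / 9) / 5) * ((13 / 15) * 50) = 364 / 27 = 13.48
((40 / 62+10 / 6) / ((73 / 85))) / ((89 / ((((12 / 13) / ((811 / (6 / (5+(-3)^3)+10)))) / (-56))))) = -1955425 / 327008836154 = -0.00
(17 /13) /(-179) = -17 /2327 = -0.01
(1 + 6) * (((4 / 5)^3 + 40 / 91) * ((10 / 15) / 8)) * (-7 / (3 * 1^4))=-6314 / 4875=-1.30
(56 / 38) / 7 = 0.21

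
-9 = -9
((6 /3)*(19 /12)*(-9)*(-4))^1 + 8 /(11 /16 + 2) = 5030 /43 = 116.98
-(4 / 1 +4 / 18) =-38 / 9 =-4.22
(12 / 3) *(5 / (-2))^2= 25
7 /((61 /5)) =35 /61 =0.57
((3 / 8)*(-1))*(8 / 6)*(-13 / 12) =13 / 24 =0.54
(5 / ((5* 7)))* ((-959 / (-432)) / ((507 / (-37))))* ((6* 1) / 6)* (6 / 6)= -5069 / 219024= -0.02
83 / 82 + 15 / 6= 144 / 41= 3.51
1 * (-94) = -94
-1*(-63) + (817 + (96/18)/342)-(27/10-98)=5003369/5130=975.32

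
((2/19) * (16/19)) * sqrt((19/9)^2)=32/171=0.19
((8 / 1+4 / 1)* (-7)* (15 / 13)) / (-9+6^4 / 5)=-700 / 1807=-0.39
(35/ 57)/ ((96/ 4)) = 35/ 1368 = 0.03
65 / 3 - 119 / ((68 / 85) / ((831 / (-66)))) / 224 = 253675 / 8448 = 30.03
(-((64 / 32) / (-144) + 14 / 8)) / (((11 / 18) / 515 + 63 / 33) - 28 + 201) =-708125 / 71342404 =-0.01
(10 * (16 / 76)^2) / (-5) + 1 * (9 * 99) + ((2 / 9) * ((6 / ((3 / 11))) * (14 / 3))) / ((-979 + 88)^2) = 626712271139 / 703450737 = 890.91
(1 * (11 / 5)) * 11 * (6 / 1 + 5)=1331 / 5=266.20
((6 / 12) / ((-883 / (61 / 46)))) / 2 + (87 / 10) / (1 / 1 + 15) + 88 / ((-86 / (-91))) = 13086681269 / 139725920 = 93.66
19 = 19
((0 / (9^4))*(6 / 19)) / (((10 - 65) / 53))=0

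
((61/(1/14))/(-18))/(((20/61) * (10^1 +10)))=-26047/3600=-7.24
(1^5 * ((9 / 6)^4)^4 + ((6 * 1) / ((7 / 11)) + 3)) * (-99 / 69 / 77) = -40047219 / 3211264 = -12.47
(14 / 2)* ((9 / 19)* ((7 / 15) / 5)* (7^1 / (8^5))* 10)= 1029 / 1556480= 0.00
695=695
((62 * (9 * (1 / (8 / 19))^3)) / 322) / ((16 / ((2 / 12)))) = 637887 / 2637824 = 0.24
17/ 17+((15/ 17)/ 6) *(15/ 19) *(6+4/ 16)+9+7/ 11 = 322953/ 28424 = 11.36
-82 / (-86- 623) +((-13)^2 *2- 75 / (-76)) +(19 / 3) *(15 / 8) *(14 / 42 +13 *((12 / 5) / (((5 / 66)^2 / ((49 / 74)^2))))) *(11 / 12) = 3490688920239103 / 132780952800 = 26289.08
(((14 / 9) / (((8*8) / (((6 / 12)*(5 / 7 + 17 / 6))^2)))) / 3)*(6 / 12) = 22201 / 1741824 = 0.01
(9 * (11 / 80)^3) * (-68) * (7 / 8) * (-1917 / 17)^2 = -308150467317 / 17408000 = -17701.66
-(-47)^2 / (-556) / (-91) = -2209 / 50596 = -0.04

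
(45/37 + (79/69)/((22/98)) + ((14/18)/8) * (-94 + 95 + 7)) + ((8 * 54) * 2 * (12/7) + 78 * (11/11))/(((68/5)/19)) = 2577540677/1179486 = 2185.31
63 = 63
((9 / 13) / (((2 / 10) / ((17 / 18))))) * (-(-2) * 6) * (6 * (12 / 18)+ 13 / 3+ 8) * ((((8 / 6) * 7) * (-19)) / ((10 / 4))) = -1772624 / 39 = -45451.90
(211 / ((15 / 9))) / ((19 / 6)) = 3798 / 95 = 39.98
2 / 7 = 0.29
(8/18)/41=4/369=0.01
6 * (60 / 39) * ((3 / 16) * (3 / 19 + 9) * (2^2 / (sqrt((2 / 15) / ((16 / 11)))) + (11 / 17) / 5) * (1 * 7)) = 60291 / 4199 + 219240 * sqrt(330) / 2717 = 1480.20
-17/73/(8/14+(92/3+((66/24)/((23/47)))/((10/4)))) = -82110/11806801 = -0.01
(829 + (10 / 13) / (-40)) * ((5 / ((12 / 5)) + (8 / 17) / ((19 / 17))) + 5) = 24585359 / 3952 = 6220.99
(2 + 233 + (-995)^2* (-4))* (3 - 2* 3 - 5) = 31678920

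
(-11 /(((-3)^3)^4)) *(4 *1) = -44 /531441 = -0.00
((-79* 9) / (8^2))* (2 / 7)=-3.17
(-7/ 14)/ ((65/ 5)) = -1/ 26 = -0.04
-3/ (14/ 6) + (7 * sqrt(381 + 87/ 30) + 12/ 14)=-3/ 7 + 7 * sqrt(38390)/ 10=136.72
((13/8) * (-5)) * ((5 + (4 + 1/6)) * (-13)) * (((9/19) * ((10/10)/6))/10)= 9295/1216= 7.64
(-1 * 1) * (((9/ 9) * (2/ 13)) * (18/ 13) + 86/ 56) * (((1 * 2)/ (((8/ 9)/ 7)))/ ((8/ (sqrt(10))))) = -74475 * sqrt(10)/ 21632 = -10.89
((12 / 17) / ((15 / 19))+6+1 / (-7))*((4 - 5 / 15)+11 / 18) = 28.88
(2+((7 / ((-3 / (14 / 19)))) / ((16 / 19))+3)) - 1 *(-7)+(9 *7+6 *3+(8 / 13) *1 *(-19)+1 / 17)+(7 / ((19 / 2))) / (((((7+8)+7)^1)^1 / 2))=88008707 / 1108536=79.39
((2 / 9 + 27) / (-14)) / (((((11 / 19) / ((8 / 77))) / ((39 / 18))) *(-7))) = 2470 / 22869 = 0.11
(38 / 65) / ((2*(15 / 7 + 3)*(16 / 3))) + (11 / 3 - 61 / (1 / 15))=-11373307 / 12480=-911.32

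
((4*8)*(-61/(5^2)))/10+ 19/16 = -13241/2000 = -6.62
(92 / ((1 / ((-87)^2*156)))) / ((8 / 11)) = 149366646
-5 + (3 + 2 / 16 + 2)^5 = 115692361 / 32768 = 3530.65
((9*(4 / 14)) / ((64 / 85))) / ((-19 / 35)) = -3825 / 608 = -6.29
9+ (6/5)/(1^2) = 51/5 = 10.20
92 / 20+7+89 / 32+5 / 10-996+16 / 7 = -1096293 / 1120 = -978.83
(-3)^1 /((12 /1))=-1 /4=-0.25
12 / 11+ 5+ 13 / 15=6.96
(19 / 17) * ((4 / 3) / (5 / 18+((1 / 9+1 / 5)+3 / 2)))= 570 / 799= 0.71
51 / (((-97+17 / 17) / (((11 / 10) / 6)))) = -187 / 1920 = -0.10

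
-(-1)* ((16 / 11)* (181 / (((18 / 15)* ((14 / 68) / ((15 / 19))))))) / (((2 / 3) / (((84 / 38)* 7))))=77540400 / 3971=19526.67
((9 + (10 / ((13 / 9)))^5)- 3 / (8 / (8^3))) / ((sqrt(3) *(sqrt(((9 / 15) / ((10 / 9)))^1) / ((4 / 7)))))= 5559003220 *sqrt(2) / 1113879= 7057.87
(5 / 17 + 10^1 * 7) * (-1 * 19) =-22705 / 17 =-1335.59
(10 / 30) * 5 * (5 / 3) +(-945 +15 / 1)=-8345 / 9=-927.22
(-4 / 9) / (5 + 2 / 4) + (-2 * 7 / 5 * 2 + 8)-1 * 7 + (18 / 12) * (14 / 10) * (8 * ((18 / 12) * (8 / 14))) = 4811 / 495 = 9.72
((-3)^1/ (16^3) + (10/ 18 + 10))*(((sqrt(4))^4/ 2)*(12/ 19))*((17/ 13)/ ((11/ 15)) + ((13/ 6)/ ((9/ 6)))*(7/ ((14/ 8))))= 3786263983/ 9389952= 403.23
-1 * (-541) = 541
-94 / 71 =-1.32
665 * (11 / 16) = 7315 / 16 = 457.19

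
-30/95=-6/19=-0.32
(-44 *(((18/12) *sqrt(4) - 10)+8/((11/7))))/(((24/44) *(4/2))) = 77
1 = 1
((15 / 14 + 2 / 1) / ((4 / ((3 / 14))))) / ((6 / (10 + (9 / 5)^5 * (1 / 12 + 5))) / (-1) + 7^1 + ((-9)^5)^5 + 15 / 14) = -171010527 / 746125587245114792655348396472744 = -0.00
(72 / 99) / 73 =8 / 803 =0.01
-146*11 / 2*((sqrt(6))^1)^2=-4818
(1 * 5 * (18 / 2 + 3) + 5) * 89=5785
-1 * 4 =-4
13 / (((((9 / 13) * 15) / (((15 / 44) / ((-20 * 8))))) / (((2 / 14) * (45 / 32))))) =-169 / 315392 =-0.00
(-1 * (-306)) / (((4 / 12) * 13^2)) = 918 / 169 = 5.43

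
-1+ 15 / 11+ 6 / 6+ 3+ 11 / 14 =793 / 154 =5.15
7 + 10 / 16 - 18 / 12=49 / 8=6.12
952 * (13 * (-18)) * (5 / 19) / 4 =-278460 / 19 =-14655.79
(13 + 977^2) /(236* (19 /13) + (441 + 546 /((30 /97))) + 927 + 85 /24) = 1489085520 /5431709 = 274.15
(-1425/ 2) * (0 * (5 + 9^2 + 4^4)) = 0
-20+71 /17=-269 /17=-15.82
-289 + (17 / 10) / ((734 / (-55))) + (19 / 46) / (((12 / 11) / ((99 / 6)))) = -282.88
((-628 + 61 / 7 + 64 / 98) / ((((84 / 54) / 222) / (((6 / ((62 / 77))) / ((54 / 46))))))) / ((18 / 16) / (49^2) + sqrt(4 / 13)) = 39043104956856 / 45749428093 - 12819486495919488*sqrt(13) / 45749428093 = -1009461.20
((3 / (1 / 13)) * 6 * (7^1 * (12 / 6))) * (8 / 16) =1638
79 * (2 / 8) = 19.75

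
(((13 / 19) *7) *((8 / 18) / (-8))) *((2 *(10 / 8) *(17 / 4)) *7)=-54145 / 2736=-19.79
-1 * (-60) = 60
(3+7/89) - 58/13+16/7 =7312/8099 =0.90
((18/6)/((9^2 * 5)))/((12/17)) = 17/1620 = 0.01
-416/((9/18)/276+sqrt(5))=229632/1523519 - 126756864 * sqrt(5)/1523519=-185.89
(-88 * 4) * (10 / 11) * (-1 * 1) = 320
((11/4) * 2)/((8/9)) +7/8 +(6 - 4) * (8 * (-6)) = -1423/16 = -88.94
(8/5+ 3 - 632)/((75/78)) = -81562/125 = -652.50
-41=-41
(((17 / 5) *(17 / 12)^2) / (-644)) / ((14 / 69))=-4913 / 94080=-0.05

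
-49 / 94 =-0.52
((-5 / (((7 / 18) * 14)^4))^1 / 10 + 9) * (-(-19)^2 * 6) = -112371925131 / 5764801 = -19492.77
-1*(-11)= 11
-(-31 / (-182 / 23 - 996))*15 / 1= -0.46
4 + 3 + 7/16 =119/16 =7.44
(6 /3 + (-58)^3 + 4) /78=-97553 /39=-2501.36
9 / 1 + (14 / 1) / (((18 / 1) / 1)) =88 / 9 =9.78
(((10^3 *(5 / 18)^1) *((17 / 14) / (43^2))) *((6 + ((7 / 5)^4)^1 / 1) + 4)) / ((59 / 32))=9412288 / 6872733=1.37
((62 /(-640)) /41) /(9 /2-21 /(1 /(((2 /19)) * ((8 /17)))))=-0.00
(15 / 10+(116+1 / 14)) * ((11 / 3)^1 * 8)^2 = 6373312 / 63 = 101163.68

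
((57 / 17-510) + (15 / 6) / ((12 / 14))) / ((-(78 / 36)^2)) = 308283 / 2873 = 107.30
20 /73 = 0.27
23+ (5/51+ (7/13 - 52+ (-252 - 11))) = -193174/663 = -291.36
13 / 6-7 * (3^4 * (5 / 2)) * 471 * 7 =-4673495.33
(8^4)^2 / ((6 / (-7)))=-58720256 / 3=-19573418.67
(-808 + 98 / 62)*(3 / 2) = -74997 / 62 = -1209.63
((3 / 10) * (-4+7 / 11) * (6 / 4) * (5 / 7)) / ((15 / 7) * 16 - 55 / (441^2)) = -9251739 / 293386060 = -0.03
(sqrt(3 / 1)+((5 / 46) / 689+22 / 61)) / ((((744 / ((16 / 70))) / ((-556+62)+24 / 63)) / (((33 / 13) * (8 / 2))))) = -456104 * sqrt(3) / 296205 - 159082917796 / 286331598735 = -3.22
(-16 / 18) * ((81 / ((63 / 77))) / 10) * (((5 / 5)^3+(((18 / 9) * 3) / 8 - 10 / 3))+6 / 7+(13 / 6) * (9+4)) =-241.48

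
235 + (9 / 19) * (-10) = 4375 / 19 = 230.26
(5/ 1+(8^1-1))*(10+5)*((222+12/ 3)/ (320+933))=40680/ 1253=32.47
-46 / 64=-23 / 32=-0.72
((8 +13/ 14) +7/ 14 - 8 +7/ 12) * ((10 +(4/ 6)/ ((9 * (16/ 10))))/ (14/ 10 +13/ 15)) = 130975/ 14688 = 8.92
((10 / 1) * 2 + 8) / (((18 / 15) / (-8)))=-560 / 3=-186.67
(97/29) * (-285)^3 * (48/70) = -10778232600/203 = -53094741.87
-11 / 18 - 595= -10721 / 18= -595.61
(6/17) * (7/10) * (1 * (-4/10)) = -42/425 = -0.10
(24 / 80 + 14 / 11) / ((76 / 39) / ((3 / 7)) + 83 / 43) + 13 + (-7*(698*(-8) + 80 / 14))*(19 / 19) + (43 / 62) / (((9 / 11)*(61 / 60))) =794337702577609 / 20335265610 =39062.08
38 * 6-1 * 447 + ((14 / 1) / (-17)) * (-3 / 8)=-14871 / 68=-218.69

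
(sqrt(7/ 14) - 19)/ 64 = -19/ 64 + sqrt(2)/ 128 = -0.29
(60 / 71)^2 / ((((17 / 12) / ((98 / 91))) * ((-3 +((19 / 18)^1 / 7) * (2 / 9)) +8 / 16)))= -685843200 / 3116028617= -0.22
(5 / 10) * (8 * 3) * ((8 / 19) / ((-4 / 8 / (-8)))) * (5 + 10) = 23040 / 19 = 1212.63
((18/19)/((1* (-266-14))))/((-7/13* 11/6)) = 351/102410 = 0.00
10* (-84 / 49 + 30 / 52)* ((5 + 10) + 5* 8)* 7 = -56925 / 13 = -4378.85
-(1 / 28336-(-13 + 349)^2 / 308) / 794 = 944221 / 2045344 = 0.46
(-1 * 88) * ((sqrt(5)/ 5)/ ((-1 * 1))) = 88 * sqrt(5)/ 5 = 39.35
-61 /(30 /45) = -183 /2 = -91.50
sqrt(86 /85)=1.01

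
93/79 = 1.18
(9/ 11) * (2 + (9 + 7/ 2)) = 11.86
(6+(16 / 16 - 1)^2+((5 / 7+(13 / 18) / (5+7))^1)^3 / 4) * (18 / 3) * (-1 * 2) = -84565316683 / 1152216576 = -73.39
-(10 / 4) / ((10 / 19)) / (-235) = 19 / 940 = 0.02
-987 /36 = -329 /12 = -27.42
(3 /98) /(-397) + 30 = 1167177 /38906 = 30.00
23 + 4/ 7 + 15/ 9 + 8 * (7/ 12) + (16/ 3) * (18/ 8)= 880/ 21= 41.90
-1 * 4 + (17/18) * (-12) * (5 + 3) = -284/3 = -94.67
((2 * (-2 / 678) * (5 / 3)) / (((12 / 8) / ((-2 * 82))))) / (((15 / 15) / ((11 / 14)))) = 18040 / 21357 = 0.84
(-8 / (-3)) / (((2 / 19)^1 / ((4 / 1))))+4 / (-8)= 605 / 6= 100.83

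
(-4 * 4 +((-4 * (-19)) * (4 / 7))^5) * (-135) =-350510991675120 / 16807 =-20855059896.18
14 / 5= 2.80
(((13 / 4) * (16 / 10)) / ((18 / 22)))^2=81796 / 2025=40.39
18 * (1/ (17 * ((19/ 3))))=54/ 323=0.17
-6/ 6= -1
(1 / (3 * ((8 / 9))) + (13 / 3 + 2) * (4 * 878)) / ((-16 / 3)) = -4170.57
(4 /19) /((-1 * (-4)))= 1 /19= 0.05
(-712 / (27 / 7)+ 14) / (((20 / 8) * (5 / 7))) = -64484 / 675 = -95.53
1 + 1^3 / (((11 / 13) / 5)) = 76 / 11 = 6.91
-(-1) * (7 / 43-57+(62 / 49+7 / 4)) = -453611 / 8428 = -53.82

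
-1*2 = -2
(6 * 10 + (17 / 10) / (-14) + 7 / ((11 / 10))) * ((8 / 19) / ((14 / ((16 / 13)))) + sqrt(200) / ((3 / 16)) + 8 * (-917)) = -5881457502 / 12103 + 816104 * sqrt(2) / 231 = -480954.08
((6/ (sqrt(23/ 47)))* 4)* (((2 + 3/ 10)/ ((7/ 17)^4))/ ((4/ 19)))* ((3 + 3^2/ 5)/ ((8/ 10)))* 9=257077638* sqrt(1081)/ 12005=704068.61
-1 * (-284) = 284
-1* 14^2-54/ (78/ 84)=-3304/ 13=-254.15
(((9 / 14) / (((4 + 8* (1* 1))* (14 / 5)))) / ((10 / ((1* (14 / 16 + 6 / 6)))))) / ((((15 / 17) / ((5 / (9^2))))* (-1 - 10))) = -85 / 3725568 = -0.00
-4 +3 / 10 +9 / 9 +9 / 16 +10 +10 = 1429 / 80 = 17.86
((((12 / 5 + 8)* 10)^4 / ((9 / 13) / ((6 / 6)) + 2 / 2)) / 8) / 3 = 95051008 / 33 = 2880333.58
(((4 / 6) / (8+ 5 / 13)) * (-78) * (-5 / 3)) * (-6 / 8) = -845 / 109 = -7.75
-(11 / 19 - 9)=160 / 19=8.42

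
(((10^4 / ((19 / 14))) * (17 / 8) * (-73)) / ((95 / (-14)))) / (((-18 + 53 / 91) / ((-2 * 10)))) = 22134476000 / 114437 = 193420.62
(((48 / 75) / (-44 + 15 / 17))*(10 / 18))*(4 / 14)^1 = -544 / 230895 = -0.00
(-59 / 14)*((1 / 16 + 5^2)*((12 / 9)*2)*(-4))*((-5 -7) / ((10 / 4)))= -189272 / 35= -5407.77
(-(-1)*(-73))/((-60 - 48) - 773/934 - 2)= 68182/103513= 0.66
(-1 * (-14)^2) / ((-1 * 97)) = 196 / 97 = 2.02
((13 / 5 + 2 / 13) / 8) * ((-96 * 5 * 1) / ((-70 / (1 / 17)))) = 1074 / 7735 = 0.14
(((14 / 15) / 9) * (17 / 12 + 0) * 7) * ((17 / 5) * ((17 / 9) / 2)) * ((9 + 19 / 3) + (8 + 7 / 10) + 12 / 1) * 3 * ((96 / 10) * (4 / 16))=260236697 / 303750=856.75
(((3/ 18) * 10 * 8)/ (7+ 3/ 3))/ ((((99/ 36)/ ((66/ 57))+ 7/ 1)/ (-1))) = -8/ 45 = -0.18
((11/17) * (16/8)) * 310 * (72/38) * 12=2946240/323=9121.49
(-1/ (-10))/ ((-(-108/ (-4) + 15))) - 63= -63.00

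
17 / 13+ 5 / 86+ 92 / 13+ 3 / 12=19437 / 2236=8.69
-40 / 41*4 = -160 / 41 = -3.90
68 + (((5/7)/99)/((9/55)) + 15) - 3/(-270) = 470923/5670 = 83.06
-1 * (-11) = 11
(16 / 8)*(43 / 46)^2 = 1849 / 1058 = 1.75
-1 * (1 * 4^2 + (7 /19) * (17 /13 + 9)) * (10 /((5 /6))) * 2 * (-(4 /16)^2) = 7335 /247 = 29.70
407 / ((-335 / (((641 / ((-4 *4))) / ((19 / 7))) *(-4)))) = -1826209 / 25460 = -71.73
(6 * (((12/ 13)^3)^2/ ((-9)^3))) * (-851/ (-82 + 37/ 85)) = -0.05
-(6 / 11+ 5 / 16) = -151 / 176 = -0.86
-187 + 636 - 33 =416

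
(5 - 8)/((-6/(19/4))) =19/8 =2.38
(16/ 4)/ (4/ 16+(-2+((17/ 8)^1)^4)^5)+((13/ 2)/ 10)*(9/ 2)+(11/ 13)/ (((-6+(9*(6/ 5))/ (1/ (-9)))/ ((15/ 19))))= 3007464136999208593109647851811/ 1030472633515278113272862922120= 2.92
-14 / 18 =-7 / 9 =-0.78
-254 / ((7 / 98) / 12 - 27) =42672 / 4535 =9.41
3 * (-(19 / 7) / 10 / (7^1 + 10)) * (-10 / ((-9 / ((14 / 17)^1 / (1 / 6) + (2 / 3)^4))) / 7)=-134444 / 3441123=-0.04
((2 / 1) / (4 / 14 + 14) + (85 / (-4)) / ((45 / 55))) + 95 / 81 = -24.66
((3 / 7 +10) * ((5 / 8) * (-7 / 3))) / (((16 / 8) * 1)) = -7.60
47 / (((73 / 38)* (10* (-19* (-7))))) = 47 / 2555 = 0.02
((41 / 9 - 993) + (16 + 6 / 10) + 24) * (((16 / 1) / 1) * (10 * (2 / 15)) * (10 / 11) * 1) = -5459584 / 297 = -18382.44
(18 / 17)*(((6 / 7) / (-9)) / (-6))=0.02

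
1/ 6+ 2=13/ 6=2.17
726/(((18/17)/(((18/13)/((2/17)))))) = 104907/13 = 8069.77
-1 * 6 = -6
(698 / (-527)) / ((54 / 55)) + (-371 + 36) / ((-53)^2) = -58685470 / 39969261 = -1.47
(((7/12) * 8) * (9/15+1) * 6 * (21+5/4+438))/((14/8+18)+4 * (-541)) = -412384/42885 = -9.62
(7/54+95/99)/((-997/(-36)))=0.04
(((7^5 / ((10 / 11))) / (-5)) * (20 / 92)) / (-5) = 184877 / 1150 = 160.76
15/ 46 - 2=-77/ 46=-1.67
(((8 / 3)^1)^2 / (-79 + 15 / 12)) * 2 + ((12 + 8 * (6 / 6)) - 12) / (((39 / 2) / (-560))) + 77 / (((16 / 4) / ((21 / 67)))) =-223.89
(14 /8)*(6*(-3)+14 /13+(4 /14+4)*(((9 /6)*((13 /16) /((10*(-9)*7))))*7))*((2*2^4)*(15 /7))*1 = -741735 /364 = -2037.73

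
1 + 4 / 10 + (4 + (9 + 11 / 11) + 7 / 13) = 1036 / 65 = 15.94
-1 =-1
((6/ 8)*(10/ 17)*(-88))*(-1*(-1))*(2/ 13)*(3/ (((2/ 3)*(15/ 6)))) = -10.75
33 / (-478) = -33 / 478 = -0.07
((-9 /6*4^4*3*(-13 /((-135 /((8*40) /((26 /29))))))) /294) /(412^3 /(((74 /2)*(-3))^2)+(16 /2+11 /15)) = -406538240 /17160322193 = -0.02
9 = 9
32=32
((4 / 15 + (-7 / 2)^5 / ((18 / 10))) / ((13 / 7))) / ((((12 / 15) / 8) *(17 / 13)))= -2938537 / 2448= -1200.38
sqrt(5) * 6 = 6 * sqrt(5) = 13.42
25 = 25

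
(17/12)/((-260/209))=-3553/3120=-1.14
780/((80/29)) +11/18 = 10201/36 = 283.36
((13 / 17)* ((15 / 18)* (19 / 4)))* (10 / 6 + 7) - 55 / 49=753035 / 29988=25.11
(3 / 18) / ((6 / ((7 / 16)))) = 7 / 576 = 0.01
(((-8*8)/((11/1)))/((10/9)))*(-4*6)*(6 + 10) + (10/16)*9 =887211/440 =2016.39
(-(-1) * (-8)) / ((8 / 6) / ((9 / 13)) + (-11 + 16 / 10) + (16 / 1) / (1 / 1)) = -1080 / 1151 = -0.94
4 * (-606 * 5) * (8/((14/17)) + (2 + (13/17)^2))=-301557720/2023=-149064.62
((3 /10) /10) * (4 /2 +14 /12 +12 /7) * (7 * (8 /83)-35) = -16687 /3320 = -5.03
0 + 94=94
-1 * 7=-7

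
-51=-51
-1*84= -84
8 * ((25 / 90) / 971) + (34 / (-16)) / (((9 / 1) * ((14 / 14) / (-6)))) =49601 / 34956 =1.42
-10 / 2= -5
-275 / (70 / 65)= -3575 / 14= -255.36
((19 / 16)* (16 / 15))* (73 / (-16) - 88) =-28139 / 240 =-117.25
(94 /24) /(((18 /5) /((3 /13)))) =235 /936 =0.25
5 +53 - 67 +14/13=-103/13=-7.92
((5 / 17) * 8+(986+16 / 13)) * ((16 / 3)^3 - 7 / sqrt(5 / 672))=895787008 / 5967 - 6123544 * sqrt(210) / 1105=69817.10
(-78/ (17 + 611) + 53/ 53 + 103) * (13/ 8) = 424021/ 2512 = 168.80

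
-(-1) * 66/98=33/49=0.67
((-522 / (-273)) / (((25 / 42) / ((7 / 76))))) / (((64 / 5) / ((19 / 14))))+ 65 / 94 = 282667 / 391040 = 0.72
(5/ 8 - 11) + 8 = -19/ 8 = -2.38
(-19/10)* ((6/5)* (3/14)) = -171/350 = -0.49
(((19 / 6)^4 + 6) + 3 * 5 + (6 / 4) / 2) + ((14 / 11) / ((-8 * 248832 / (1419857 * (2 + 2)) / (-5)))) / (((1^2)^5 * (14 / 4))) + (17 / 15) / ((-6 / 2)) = 869838857 / 6842880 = 127.12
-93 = -93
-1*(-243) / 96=81 / 32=2.53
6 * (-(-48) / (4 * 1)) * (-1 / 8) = -9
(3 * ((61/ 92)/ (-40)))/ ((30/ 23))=-61/ 1600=-0.04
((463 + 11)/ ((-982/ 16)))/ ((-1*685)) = 3792/ 336335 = 0.01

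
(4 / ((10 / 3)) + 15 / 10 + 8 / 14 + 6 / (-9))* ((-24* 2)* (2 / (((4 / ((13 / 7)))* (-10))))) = 11.61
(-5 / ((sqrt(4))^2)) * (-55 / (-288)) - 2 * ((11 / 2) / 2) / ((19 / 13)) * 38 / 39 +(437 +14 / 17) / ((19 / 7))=58567175 / 372096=157.40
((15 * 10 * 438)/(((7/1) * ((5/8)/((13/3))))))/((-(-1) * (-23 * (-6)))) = 471.55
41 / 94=0.44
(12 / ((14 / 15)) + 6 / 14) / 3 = 31 / 7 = 4.43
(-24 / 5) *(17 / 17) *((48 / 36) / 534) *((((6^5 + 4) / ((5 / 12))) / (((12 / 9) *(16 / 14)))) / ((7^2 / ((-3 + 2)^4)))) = -9336 / 3115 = -3.00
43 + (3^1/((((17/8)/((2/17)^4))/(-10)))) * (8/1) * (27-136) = 64402331/1419857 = 45.36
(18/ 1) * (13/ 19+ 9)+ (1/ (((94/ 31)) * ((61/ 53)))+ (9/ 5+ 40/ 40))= 96636369/ 544730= 177.40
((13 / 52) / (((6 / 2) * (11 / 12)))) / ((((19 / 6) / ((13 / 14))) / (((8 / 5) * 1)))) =312 / 7315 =0.04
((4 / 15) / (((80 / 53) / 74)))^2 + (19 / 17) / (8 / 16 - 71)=3072286279 / 17977500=170.90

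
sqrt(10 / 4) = sqrt(10) / 2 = 1.58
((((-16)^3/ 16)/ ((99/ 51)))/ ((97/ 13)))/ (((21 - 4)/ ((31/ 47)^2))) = -3198208/ 7071009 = -0.45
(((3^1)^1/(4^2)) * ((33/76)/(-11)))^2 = 81/1478656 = 0.00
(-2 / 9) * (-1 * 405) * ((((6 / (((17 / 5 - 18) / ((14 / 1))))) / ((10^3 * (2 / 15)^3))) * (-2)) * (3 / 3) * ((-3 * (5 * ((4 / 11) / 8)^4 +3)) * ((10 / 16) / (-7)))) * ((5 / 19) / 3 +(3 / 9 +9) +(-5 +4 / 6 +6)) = 5059174980375 / 1299652288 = 3892.71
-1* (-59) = 59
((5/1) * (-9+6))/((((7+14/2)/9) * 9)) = -15/14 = -1.07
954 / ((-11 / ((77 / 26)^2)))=-257103 / 338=-760.66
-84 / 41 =-2.05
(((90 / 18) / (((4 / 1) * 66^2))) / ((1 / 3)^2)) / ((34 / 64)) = 10 / 2057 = 0.00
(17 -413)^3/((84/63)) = -46574352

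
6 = 6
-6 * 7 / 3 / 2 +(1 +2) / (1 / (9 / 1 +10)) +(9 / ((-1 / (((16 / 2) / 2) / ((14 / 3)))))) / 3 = 332 / 7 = 47.43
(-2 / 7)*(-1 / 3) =2 / 21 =0.10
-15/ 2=-7.50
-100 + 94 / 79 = -7806 / 79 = -98.81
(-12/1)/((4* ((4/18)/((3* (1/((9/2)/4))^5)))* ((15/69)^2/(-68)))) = 589365248/18225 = 32338.29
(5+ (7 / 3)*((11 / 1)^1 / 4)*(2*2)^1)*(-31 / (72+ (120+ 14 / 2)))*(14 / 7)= -9.55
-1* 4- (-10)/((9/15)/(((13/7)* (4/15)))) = 4.25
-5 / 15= -1 / 3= -0.33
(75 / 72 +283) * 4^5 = 872576 / 3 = 290858.67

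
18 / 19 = 0.95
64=64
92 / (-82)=-46 / 41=-1.12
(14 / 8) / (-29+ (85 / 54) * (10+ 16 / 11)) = -231 / 1448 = -0.16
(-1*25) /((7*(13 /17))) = -425 /91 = -4.67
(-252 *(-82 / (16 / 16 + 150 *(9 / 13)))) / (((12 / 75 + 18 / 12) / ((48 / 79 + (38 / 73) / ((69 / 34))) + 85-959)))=-1555562209437600 / 15005543689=-103665.83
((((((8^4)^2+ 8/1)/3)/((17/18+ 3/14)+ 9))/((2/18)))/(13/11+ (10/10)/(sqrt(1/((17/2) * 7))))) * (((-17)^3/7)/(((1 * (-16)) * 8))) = -308380544901/558080+ 260937384147 * sqrt(238)/1116160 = 3054028.82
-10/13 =-0.77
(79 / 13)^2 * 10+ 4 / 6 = 369.96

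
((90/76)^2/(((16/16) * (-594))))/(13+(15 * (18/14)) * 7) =-75/4701664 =-0.00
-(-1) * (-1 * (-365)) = 365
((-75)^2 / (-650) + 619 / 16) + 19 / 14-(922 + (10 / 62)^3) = -38630976057 / 43375696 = -890.61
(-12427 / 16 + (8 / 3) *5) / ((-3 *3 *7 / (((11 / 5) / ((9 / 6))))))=403051 / 22680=17.77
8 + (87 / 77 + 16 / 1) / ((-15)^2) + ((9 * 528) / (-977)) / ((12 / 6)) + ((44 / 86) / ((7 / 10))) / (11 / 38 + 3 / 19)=7.28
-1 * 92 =-92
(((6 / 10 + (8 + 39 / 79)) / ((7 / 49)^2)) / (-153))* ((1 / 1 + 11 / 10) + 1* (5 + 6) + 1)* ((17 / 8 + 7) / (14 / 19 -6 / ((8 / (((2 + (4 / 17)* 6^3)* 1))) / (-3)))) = -1434223189 / 457735875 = -3.13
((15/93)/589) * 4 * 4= 80/18259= 0.00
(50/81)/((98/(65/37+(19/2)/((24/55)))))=1044625/7048944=0.15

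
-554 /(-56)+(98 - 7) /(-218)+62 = 218143 /3052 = 71.48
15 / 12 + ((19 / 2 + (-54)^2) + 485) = 13647 / 4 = 3411.75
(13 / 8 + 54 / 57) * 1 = 391 / 152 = 2.57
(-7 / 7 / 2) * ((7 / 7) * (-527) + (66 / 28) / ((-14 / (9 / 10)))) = 1033217 / 3920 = 263.58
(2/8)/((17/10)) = 5/34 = 0.15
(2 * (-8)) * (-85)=1360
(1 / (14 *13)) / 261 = 1 / 47502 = 0.00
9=9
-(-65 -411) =476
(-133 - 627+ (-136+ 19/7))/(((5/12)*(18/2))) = -25012/105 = -238.21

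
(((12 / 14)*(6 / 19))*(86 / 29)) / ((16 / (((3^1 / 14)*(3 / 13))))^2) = 31347 / 4088296576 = 0.00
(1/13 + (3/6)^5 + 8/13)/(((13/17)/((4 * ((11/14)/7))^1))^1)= 8041/18928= 0.42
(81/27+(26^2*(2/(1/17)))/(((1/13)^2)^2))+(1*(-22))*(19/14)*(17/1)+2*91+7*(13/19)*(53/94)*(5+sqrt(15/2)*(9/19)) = 43407*sqrt(30)/67868+8206884328065/12502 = 656445718.43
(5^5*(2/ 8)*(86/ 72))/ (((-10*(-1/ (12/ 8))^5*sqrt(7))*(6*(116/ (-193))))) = -46681875*sqrt(7)/ 1662976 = -74.27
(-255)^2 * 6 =390150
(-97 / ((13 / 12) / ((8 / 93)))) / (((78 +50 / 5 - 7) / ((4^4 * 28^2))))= -19084.80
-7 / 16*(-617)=4319 / 16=269.94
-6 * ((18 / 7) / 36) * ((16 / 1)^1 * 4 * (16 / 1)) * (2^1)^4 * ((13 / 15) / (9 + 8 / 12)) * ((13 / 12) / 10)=-346112 / 5075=-68.20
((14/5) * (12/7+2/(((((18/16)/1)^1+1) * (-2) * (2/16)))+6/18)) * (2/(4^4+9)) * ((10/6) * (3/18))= -1226/121635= -0.01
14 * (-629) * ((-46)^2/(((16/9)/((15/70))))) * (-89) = 199894155.75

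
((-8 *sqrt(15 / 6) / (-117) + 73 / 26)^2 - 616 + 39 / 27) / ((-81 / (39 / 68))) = 2555255 / 594864 - 73 *sqrt(10) / 53703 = 4.29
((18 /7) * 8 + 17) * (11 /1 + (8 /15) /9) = 392659 /945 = 415.51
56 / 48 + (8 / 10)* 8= 227 / 30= 7.57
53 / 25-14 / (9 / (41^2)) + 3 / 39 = -7642124 / 2925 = -2612.69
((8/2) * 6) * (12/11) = 288/11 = 26.18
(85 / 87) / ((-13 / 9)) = -255 / 377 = -0.68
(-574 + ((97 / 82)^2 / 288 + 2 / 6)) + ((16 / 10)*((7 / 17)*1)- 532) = -181887380843 / 164603520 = -1105.00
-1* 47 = -47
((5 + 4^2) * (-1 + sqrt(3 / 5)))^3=-129654 / 5 + 166698 * sqrt(15) / 25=-106.06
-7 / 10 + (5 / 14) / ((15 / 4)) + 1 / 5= -0.40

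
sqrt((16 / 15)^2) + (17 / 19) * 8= 8.22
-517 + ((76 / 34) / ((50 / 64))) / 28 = -1537771 / 2975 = -516.90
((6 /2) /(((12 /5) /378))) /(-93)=-315 /62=-5.08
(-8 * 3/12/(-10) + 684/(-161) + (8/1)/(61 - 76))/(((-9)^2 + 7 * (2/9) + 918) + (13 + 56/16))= -13278/2947427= -0.00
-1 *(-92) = 92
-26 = -26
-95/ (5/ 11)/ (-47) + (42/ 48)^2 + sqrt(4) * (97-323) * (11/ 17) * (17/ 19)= -14657875/ 57152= -256.47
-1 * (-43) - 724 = -681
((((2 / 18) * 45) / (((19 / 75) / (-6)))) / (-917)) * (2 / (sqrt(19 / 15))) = 0.23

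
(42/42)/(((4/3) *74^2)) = 0.00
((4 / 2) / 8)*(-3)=-3 / 4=-0.75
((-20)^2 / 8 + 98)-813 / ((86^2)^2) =8095719955 / 54700816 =148.00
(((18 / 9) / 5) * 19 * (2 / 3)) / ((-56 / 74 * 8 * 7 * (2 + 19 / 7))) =-703 / 27720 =-0.03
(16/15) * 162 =864/5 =172.80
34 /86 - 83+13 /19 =-66929 /817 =-81.92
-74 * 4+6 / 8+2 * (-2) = -1197 / 4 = -299.25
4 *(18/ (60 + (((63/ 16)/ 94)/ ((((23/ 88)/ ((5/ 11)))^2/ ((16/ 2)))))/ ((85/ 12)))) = 2536026/ 2118395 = 1.20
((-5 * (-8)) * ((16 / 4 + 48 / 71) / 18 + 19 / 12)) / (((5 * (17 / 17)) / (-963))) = -1008154 / 71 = -14199.35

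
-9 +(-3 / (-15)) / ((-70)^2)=-220499 / 24500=-9.00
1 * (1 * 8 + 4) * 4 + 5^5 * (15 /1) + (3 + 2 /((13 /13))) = 46928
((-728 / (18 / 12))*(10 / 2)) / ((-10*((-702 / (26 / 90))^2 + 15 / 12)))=2912 / 70858815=0.00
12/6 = 2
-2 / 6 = -1 / 3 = -0.33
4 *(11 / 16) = 11 / 4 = 2.75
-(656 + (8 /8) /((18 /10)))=-5909 /9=-656.56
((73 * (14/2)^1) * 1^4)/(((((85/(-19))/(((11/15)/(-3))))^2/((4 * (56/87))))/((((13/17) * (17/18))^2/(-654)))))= -105622929412/33714358700625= -0.00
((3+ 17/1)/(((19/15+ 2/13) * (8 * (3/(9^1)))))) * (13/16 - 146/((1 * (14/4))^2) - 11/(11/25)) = -82797975/434336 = -190.63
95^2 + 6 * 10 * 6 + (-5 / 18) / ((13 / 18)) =9384.62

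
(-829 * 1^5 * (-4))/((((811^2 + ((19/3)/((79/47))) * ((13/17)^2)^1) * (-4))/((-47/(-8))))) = -2668692759/360395482960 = -0.01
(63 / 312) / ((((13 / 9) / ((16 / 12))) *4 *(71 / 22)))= 693 / 47996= 0.01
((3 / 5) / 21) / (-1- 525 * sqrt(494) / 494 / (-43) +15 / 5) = 1826812 / 118229965- 645 * sqrt(494) / 3377999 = 0.01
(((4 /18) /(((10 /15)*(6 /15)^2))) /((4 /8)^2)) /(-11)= -25 /33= -0.76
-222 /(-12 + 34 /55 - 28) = 2035 /361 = 5.64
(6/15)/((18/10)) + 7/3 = 23/9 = 2.56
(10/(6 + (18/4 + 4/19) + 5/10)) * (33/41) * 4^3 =133760/2911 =45.95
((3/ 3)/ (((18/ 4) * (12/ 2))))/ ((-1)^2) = 1/ 27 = 0.04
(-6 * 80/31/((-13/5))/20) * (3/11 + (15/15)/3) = 800/4433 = 0.18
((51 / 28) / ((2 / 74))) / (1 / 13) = 876.11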